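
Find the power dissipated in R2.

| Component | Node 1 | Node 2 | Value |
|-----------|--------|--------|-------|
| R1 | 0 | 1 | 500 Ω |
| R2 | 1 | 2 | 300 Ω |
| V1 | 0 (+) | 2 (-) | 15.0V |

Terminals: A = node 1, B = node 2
Nodal analysis, taking node 2 as the 0 V reference.
Source V1 fixes V_0 = 15 V.
KCL at each unknown node (sum of currents leaving = 0; resistances in Ω):
  Node 1: (V_1 - 15)/500 + (V_1 - 0)/300 = 0
Collecting terms: 0.005333 × V_1 = 0.03  =>  V_1 = 5.625 V
I_R2 = (V_1 - V_2)/R2 = (5.625 - 0)/300 = 0.01875 A
P_R2 = I_R2² × R2 = (0.01875)² × 300 = 0.1055 W

Final answer: 0.1055 W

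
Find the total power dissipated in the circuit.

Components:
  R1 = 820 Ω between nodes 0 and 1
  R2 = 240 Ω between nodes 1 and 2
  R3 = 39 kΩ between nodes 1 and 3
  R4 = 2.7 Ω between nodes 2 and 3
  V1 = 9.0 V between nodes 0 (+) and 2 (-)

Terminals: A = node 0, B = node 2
Nodal analysis, taking node 2 as the 0 V reference.
Source V1 fixes V_0 = 9 V.
KCL at each unknown node (sum of currents leaving = 0; resistances in Ω):
  Node 1: (V_1 - 9)/820 + (V_1 - 0)/240 + (V_1 - V_3)/39000 = 0
  Node 3: (V_3 - V_1)/39000 + (V_3 - 0)/2.7 = 0
Collecting terms (coefficients in siemens):
  0.005412·V_1 - 0.00002564·V_3 = 0.01098
  0.3704·V_3 - 0.00002564·V_1 = 0
Determinant D = (0.005412)(0.3704) - (-0.00002564)(-0.00002564) = 0.002005
V_1 = [(0.01098)(0.3704) - (-0.00002564)(0)]/D = 2.028 V
V_3 = [(0.005412)(0) - (0.01098)(-0.00002564)]/D = 0.0001404 V
Power in each resistor, P = (ΔV)²/R:
  P_R1 = (9 - 2.028)²/820 = 0.05928 W
  P_R2 = (2.028 - 0)²/240 = 0.01714 W
  P_R3 = (2.028 - 0.0001404)²/39000 = 0.0001054 W
  P_R4 = (0 - 0.0001404)²/2.7 = 0.0000000073 W
P_total = P_R1 + P_R2 + P_R3 + P_R4 = 0.07652 W

Final answer: 0.07652 W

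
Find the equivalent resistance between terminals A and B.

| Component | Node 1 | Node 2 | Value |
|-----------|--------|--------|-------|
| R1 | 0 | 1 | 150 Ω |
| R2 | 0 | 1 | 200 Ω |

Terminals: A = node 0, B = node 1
Reduce the network between node 0 (A) and node 1 (B) by series/parallel combination:
  Rp1 = R1 ‖ R2 (parallel, both between nodes 0 and 1) = 1/(1/150 + 1/200) = 85.71 Ω
R_eq = 85.71 Ω

Final answer: 85.71 Ω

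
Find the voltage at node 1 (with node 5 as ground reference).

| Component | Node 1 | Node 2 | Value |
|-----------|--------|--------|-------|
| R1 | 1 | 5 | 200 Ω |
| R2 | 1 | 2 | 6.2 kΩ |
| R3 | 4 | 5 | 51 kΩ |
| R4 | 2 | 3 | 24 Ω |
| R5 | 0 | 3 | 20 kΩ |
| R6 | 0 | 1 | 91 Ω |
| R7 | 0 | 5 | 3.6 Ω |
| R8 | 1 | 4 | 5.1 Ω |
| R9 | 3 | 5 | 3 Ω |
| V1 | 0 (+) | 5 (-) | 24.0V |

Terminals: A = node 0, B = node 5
Nodal analysis, taking node 5 as the 0 V reference.
Source V1 fixes V_0 = 24 V.
KCL at each unknown node (sum of currents leaving = 0; resistances in Ω):
  Node 1: (V_1 - 0)/200 + (V_1 - V_2)/6200 + (V_1 - 24)/91 + (V_1 - V_4)/5.1 = 0
  Node 2: (V_2 - V_1)/6200 + (V_2 - V_3)/24 = 0
  Node 3: (V_3 - V_2)/24 + (V_3 - 24)/20000 + (V_3 - 0)/3 = 0
  Node 4: (V_4 - 0)/51000 + (V_4 - V_1)/5.1 = 0
Collecting terms (coefficients in siemens):
  0.2122·V_1 - 0.0001613·V_2 - 0.1961·V_4 = 0.2637
  0.04183·V_2 - 0.0001613·V_1 - 0.04167·V_3 = 0
  0.375·V_3 - 0.04167·V_2 = 0.0012
  0.1961·V_4 - 0.1961·V_1 = 0
Solving these 4 simultaneous equations (Gaussian elimination) gives:
  V_1 = 16.31 V, V_2 = 0.07431 V, V_3 = 0.01145 V, V_4 = 16.31 V
The requested potential is V_1 = 16.31 V.

Final answer: V_1 = 16.31 V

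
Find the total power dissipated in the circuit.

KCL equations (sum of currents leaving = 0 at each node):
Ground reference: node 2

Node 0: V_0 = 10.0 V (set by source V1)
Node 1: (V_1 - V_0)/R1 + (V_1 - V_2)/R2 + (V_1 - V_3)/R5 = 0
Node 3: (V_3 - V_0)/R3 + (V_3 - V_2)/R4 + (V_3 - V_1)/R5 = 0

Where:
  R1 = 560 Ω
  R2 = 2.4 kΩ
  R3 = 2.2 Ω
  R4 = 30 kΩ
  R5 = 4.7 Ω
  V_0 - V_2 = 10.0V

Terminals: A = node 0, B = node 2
Nodal analysis, taking node 2 as the 0 V reference.
Source V1 fixes V_0 = 10 V.
KCL at each unknown node (sum of currents leaving = 0; resistances in Ω):
  Node 1: (V_1 - 10)/560 + (V_1 - 0)/2400 + (V_1 - V_3)/4.7 = 0
  Node 3: (V_3 - 10)/2.2 + (V_3 - 0)/30000 + (V_3 - V_1)/4.7 = 0
Collecting terms (coefficients in siemens):
  0.215·V_1 - 0.2128·V_3 = 0.01786
  0.6673·V_3 - 0.2128·V_1 = 4.545
Determinant D = (0.215)(0.6673) - (-0.2128)(-0.2128) = 0.09819
V_1 = [(0.01786)(0.6673) - (-0.2128)(4.545)]/D = 9.971 V
V_3 = [(0.215)(4.545) - (0.01786)(-0.2128)]/D = 9.99 V
Power in each resistor, P = (ΔV)²/R:
  P_R1 = (10 - 9.971)²/560 = 0.000001506 W
  P_R2 = (9.971 - 0)²/2400 = 0.04143 W
  P_R3 = (10 - 9.99)²/2.2 = 0.00004329 W
  P_R4 = (0 - 9.99)²/30000 = 0.003327 W
  P_R5 = (9.971 - 9.99)²/4.7 = 0.00007911 W
P_total = P_R1 + P_R2 + P_R3 + P_R4 + P_R5 = 0.04488 W

Final answer: 0.04488 W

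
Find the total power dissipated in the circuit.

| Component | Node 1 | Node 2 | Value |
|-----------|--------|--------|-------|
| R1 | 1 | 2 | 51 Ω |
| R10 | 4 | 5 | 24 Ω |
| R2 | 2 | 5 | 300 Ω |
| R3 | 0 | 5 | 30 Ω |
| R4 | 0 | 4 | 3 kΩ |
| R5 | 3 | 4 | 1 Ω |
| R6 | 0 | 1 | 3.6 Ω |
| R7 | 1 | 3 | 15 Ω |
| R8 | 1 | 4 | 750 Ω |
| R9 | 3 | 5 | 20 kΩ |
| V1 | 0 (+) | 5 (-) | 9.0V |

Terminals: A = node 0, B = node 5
Nodal analysis, taking node 5 as the 0 V reference.
Source V1 fixes V_0 = 9 V.
KCL at each unknown node (sum of currents leaving = 0; resistances in Ω):
  Node 1: (V_1 - V_2)/51 + (V_1 - 9)/3.6 + (V_1 - V_3)/15 + (V_1 - V_4)/750 = 0
  Node 2: (V_2 - V_1)/51 + (V_2 - 0)/300 = 0
  Node 3: (V_3 - V_4)/1 + (V_3 - V_1)/15 + (V_3 - 0)/20000 = 0
  Node 4: (V_4 - 9)/3000 + (V_4 - V_3)/1 + (V_4 - V_1)/750 + (V_4 - 0)/24 = 0
Collecting terms (coefficients in siemens):
  0.3654·V_1 - 0.01961·V_2 - 0.06667·V_3 - 0.001333·V_4 = 2.5
  0.02294·V_2 - 0.01961·V_1 = 0
  1.067·V_3 - 0.06667·V_1 - 1·V_4 = 0
  1.043·V_4 - 0.001333·V_1 - 1·V_3 = 0.003
Solving these 4 simultaneous equations (Gaussian elimination) gives:
  V_1 = 8.176 V, V_2 = 6.988 V, V_3 = 5.159 V, V_4 = 4.958 V
Power in each resistor, P = (ΔV)²/R:
  P_R1 = (8.176 - 6.988)²/51 = 0.02767 W
  P_R2 = (6.988 - 0)²/300 = 0.1628 W
  P_R3 = (9 - 0)²/30 = 2.7 W
  P_R4 = (9 - 4.958)²/3000 = 0.005447 W
  P_R5 = (5.159 - 4.958)²/1 = 0.04037 W
  P_R6 = (9 - 8.176)²/3.6 = 0.1884 W
  P_R7 = (8.176 - 5.159)²/15 = 0.6071 W
  P_R8 = (8.176 - 4.958)²/750 = 0.01381 W
  P_R9 = (5.159 - 0)²/20000 = 0.001331 W
  P_R10 = (4.958 - 0)²/24 = 1.024 W
P_total = P_R1 + P_R2 + P_R3 + P_R4 + P_R5 + P_R6 + P_R7 + P_R8 + P_R9 + P_R10 = 4.771 W

Final answer: 4.771 W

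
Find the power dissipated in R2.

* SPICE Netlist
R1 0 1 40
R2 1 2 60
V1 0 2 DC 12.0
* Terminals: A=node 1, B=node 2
Nodal analysis, taking node 2 as the 0 V reference.
Source V1 fixes V_0 = 12 V.
KCL at each unknown node (sum of currents leaving = 0; resistances in Ω):
  Node 1: (V_1 - 12)/40 + (V_1 - 0)/60 = 0
Collecting terms: 0.04167 × V_1 = 0.3  =>  V_1 = 7.2 V
I_R2 = (V_1 - V_2)/R2 = (7.2 - 0)/60 = 0.12 A
P_R2 = I_R2² × R2 = (0.12)² × 60 = 0.864 W

Final answer: 0.864 W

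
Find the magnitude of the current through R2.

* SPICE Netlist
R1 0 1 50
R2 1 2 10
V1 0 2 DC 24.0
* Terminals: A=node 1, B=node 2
Nodal analysis, taking node 2 as the 0 V reference.
Source V1 fixes V_0 = 24 V.
KCL at each unknown node (sum of currents leaving = 0; resistances in Ω):
  Node 1: (V_1 - 24)/50 + (V_1 - 0)/10 = 0
Collecting terms: 0.12 × V_1 = 0.48  =>  V_1 = 4 V
I_R2 = (V_1 - V_2)/R2 = (4 - 0)/10 = 0.4 A
|I_R2| = 0.4 A

Final answer: |I_R2| = 0.4 A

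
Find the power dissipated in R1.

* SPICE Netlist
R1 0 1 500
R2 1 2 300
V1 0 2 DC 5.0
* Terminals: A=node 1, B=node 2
Nodal analysis, taking node 2 as the 0 V reference.
Source V1 fixes V_0 = 5 V.
KCL at each unknown node (sum of currents leaving = 0; resistances in Ω):
  Node 1: (V_1 - 5)/500 + (V_1 - 0)/300 = 0
Collecting terms: 0.005333 × V_1 = 0.01  =>  V_1 = 1.875 V
I_R1 = (V_0 - V_1)/R1 = (5 - 1.875)/500 = 0.00625 A
P_R1 = I_R1² × R1 = (0.00625)² × 500 = 0.01953 W

Final answer: 0.01953 W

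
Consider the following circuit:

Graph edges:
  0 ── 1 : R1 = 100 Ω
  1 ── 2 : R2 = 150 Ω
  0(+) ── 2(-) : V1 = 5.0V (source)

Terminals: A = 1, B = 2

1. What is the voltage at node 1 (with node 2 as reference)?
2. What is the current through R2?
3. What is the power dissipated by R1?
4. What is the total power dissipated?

Nodal analysis, taking node 2 as the 0 V reference.
Source V1 fixes V_0 = 5 V.
KCL at each unknown node (sum of currents leaving = 0; resistances in Ω):
  Node 1: (V_1 - 5)/100 + (V_1 - 0)/150 = 0
Collecting terms: 0.01667 × V_1 = 0.05  =>  V_1 = 3 V
Part 1:
  Read off the nodal solution: V_1 = 3 V
Part 2:
  I_R2 = (V_1 - V_2)/R2 = (3 - 0)/150 = 0.02 A
  Magnitude: I_R2 = 0.02 A
Part 3:
  I_R1 = (V_0 - V_1)/R1 = (5 - 3)/100 = 0.02 A
  P_R1 = I_R1² × R1 = (0.02)² × 100 = 0.04 W
Part 4:
  Power in each resistor, P = (ΔV)²/R:
    P_R1 = (5 - 3)²/100 = 0.04 W
    P_R2 = (3 - 0)²/150 = 0.06 W
  P_total = P_R1 + P_R2 = 0.1 W

Final answers:
1. V_1 = 3 V
2. I_R2 = 0.02 A
3. P_R1 = 0.04 W
4. P_total = 0.1 W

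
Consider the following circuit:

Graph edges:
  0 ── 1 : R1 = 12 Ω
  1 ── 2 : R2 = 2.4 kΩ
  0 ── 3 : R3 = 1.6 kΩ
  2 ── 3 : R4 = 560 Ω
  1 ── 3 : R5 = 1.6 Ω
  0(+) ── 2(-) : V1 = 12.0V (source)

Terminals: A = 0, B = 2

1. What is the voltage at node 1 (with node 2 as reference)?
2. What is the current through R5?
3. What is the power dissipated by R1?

Nodal analysis, taking node 2 as the 0 V reference.
Source V1 fixes V_0 = 12 V.
KCL at each unknown node (sum of currents leaving = 0; resistances in Ω):
  Node 1: (V_1 - 12)/12 + (V_1 - 0)/2400 + (V_1 - V_3)/1.6 = 0
  Node 3: (V_3 - 12)/1600 + (V_3 - 0)/560 + (V_3 - V_1)/1.6 = 0
Collecting terms (coefficients in siemens):
  0.7087·V_1 - 0.625·V_3 = 1
  0.6274·V_3 - 0.625·V_1 = 0.0075
Determinant D = (0.7087)(0.6274) - (-0.625)(-0.625) = 0.05405
V_1 = [(1)(0.6274) - (-0.625)(0.0075)]/D = 11.69 V
V_3 = [(0.7087)(0.0075) - (1)(-0.625)]/D = 11.66 V
Part 1:
  Read off the nodal solution: V_1 = 11.69 V
Part 2:
  I_R5 = (V_1 - V_3)/R5 = (11.69 - 11.66)/1.6 = 0.02061 A
  Magnitude: I_R5 = 0.02061 A
Part 3:
  I_R1 = (V_0 - V_1)/R1 = (12 - 11.69)/12 = 0.02548 A
  P_R1 = I_R1² × R1 = (0.02548)² × 12 = 0.007793 W

Final answers:
1. V_1 = 11.69 V
2. I_R5 = 0.02061 A
3. P_R1 = 0.007793 W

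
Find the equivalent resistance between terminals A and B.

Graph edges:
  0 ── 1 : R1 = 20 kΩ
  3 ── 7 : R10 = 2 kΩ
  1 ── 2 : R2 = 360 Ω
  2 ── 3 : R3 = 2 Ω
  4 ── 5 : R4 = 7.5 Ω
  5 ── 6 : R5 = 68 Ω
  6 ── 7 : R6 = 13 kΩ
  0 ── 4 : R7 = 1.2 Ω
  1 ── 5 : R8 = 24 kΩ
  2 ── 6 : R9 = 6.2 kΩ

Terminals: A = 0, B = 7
The network is not a plain series/parallel combination. Inject a 1 A test current into terminal A (node 0) and return it from terminal B (node 7); then R_eq = V_A / (1 A).
Nodal analysis, taking node 7 as the 0 V reference.
Current source I_test pushes 1 A into node 0 and draws it out of node 7.
KCL at each unknown node (sum of currents leaving = 0; resistances in Ω):
  Node 0: (V_0 - V_1)/20000 + (V_0 - V_4)/1.2 - 1 = 0
  Node 1: (V_1 - V_0)/20000 + (V_1 - V_2)/360 + (V_1 - V_5)/24000 = 0
  Node 2: (V_2 - V_1)/360 + (V_2 - V_3)/2 + (V_2 - V_6)/6200 = 0
  Node 3: (V_3 - V_2)/2 + (V_3 - 0)/2000 = 0
  Node 4: (V_4 - V_0)/1.2 + (V_4 - V_5)/7.5 = 0
  Node 5: (V_5 - V_1)/24000 + (V_5 - V_4)/7.5 + (V_5 - V_6)/68 = 0
  Node 6: (V_6 - V_2)/6200 + (V_6 - V_5)/68 + (V_6 - 0)/13000 = 0
Collecting terms (coefficients in siemens):
  0.8334·V_0 - 0.00005·V_1 - 0.8333·V_4 = 1
  0.002869·V_1 - 0.00005·V_0 - 0.002778·V_2 - 0.00004167·V_5 = 0
  0.5029·V_2 - 0.002778·V_1 - 0.5·V_3 - 0.0001613·V_6 = 0
  0.5005·V_3 - 0.5·V_2 = 0
  0.9667·V_4 - 0.8333·V_0 - 0.1333·V_5 = 0
  0.1481·V_5 - 0.00004167·V_1 - 0.1333·V_4 - 0.01471·V_6 = 0
  0.01494·V_6 - 0.0001613·V_2 - 0.01471·V_5 = 0
Solving these 7 simultaneous equations (Gaussian elimination) gives:
  V_0 = 4151 V, V_1 = 1460 V, V_2 = 1372 V, V_3 = 1370 V
  V_4 = 4150 V, V_5 = 4144 V, V_6 = 4093 V
R_eq = V_0 / 1 A = 4151 Ω = 4.151 kΩ

Final answer: 4.151 kΩ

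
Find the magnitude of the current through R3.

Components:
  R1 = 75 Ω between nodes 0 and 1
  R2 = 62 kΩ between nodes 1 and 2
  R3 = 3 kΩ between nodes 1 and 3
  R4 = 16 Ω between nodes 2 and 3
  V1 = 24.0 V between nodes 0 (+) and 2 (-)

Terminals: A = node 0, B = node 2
Nodal analysis, taking node 2 as the 0 V reference.
Source V1 fixes V_0 = 24 V.
KCL at each unknown node (sum of currents leaving = 0; resistances in Ω):
  Node 1: (V_1 - 24)/75 + (V_1 - 0)/62000 + (V_1 - V_3)/3000 = 0
  Node 3: (V_3 - V_1)/3000 + (V_3 - 0)/16 = 0
Collecting terms (coefficients in siemens):
  0.01368·V_1 - 0.0003333·V_3 = 0.32
  0.06283·V_3 - 0.0003333·V_1 = 0
Determinant D = (0.01368)(0.06283) - (-0.0003333)(-0.0003333) = 0.0008596
V_1 = [(0.32)(0.06283) - (-0.0003333)(0)]/D = 23.39 V
V_3 = [(0.01368)(0) - (0.32)(-0.0003333)]/D = 0.1241 V
I_R3 = (V_1 - V_3)/R3 = (23.39 - 0.1241)/3000 = 0.007755 A
|I_R3| = 0.007755 A

Final answer: |I_R3| = 0.007755 A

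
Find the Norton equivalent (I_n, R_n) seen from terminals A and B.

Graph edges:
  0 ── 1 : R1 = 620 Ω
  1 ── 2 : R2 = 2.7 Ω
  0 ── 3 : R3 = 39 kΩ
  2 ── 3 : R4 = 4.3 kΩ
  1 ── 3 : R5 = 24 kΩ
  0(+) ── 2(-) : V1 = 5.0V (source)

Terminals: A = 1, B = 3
Find the Thévenin equivalent first; then I_n = V_th/R_th and R_n = R_th.
Step 1 — V_th is the open-circuit voltage V_A - V_B (nothing connected across the terminals).
Nodal analysis, taking node 2 as the 0 V reference.
Source V1 fixes V_0 = 5 V.
KCL at each unknown node (sum of currents leaving = 0; resistances in Ω):
  Node 1: (V_1 - 5)/620 + (V_1 - 0)/2.7 + (V_1 - V_3)/24000 = 0
  Node 3: (V_3 - 5)/39000 + (V_3 - 0)/4300 + (V_3 - V_1)/24000 = 0
Collecting terms (coefficients in siemens):
  0.372·V_1 - 0.00004167·V_3 = 0.008065
  0.0002999·V_3 - 0.00004167·V_1 = 0.0001282
Determinant D = (0.372)(0.0002999) - (-0.00004167)(-0.00004167) = 0.0001116
V_1 = [(0.008065)(0.0002999) - (-0.00004167)(0.0001282)]/D = 0.02173 V
V_3 = [(0.372)(0.0001282) - (0.008065)(-0.00004167)]/D = 0.4306 V
V_th = V_1 - V_3 = 0.02173 - 0.4306 = -0.4088 V
Step 2 — R_th: zero the source — replace V1 by a short circuit (node 2 merges into node 0) — and find the resistance seen between A (node 1) and B (node 3).
Reduce the network between node 1 (A) and node 3 (B) by series/parallel combination:
  Rp1 = R1 ‖ R2 (parallel, both between nodes 0 and 1) = 1/(1/620 + 1/2.7) = 2.688 Ω
  Rp2 = R3 ‖ R4 (parallel, both between nodes 0 and 3) = 1/(1/39000 + 1/4300) = 3873 Ω
  Rs1 = Rp1 + Rp2 (series, joined only at node 0) = 2.688 + 3873 = 3876 Ω
  Rp3 = R5 ‖ Rs1 (parallel, both between nodes 1 and 3) = 1/(1/24000 + 1/3876) = 3337 Ω
R_th = 3.337 kΩ
I_n = V_th/R_th = -0.4088/3337 = -0.0001225 A, and R_n = R_th = 3.337 kΩ

Final answer: I_n = -0.0001225 A, R_n = 3.337 kΩ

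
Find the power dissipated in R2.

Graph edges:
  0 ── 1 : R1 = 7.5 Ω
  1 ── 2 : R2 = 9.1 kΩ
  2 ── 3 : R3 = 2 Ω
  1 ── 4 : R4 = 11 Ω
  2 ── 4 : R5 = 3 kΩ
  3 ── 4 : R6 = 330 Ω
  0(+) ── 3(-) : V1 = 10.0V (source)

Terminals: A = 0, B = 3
Nodal analysis, taking node 3 as the 0 V reference.
Source V1 fixes V_0 = 10 V.
KCL at each unknown node (sum of currents leaving = 0; resistances in Ω):
  Node 1: (V_1 - 10)/7.5 + (V_1 - V_2)/9100 + (V_1 - V_4)/11 = 0
  Node 2: (V_2 - V_1)/9100 + (V_2 - 0)/2 + (V_2 - V_4)/3000 = 0
  Node 4: (V_4 - V_1)/11 + (V_4 - V_2)/3000 + (V_4 - 0)/330 = 0
Collecting terms (coefficients in siemens):
  0.2244·V_1 - 0.0001099·V_2 - 0.09091·V_4 = 1.333
  0.5004·V_2 - 0.0001099·V_1 - 0.0003333·V_4 = 0
  0.09427·V_4 - 0.09091·V_1 - 0.0003333·V_2 = 0
Solving these 3 simultaneous equations (Gaussian elimination) gives:
  V_1 = 9.755 V, V_2 = 0.008408 V, V_4 = 9.407 V
I_R2 = (V_1 - V_2)/R2 = (9.755 - 0.008408)/9100 = 0.001071 A
P_R2 = I_R2² × R2 = (0.001071)² × 9100 = 0.01044 W

Final answer: 0.01044 W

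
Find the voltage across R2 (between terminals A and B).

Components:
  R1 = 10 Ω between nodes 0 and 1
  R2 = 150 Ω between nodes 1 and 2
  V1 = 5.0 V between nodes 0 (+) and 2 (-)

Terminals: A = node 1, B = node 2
R1 and R2 are in series across V1 (node 0 → node 1 → node 2), and the output A–B is taken across R2, so this is a voltage divider.
Series current: I = V1/(R1 + R2) = 5/(10 + 150) = 5/160 = 0.03125 A
V_R2 = I × R2 = V1 × R2/(R1 + R2) = 5 × 150/160 = 4.688 V

Final answer: 4.688 V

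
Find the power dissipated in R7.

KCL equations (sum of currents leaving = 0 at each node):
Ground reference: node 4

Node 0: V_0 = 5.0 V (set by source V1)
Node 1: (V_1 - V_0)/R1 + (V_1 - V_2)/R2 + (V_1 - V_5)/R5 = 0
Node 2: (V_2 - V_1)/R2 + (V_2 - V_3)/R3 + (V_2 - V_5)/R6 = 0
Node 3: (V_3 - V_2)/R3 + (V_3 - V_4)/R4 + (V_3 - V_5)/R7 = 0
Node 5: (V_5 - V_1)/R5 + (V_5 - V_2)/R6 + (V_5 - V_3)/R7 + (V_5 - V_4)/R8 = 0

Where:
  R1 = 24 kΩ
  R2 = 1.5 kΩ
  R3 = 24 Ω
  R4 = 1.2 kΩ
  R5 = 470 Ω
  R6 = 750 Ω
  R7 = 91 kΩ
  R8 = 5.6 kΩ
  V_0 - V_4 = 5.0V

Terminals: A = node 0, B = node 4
Nodal analysis, taking node 4 as the 0 V reference.
Source V1 fixes V_0 = 5 V.
KCL at each unknown node (sum of currents leaving = 0; resistances in Ω):
  Node 1: (V_1 - 5)/24000 + (V_1 - V_2)/1500 + (V_1 - V_5)/470 = 0
  Node 2: (V_2 - V_1)/1500 + (V_2 - V_3)/24 + (V_2 - V_5)/750 = 0
  Node 3: (V_3 - V_2)/24 + (V_3 - 0)/1200 + (V_3 - V_5)/91000 = 0
  Node 5: (V_5 - V_1)/470 + (V_5 - V_2)/750 + (V_5 - V_3)/91000 + (V_5 - 0)/5600 = 0
Collecting terms (coefficients in siemens):
  0.002836·V_1 - 0.0006667·V_2 - 0.002128·V_5 = 0.0002083
  0.04367·V_2 - 0.0006667·V_1 - 0.04167·V_3 - 0.001333·V_5 = 0
  0.04251·V_3 - 0.04167·V_2 - 0.00001099·V_5 = 0
  0.003651·V_5 - 0.002128·V_1 - 0.001333·V_2 - 0.00001099·V_3 = 0
Solving these 4 simultaneous equations (Gaussian elimination) gives:
  V_1 = 0.3 V, V_2 = 0.1865 V, V_3 = 0.1828 V, V_5 = 0.2435 V
I_R7 = (V_3 - V_5)/R7 = (0.1828 - 0.2435)/91000 = -0.0000006666 A
P_R7 = I_R7² × R7 = (-0.0000006666)² × 91000 = 0.00000004043 W

Final answer: 4.043e-08 W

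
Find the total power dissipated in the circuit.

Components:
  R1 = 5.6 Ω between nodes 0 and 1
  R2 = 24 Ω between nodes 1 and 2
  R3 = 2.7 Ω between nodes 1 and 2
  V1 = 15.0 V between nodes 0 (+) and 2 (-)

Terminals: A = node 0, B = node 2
Nodal analysis, taking node 2 as the 0 V reference.
Source V1 fixes V_0 = 15 V.
KCL at each unknown node (sum of currents leaving = 0; resistances in Ω):
  Node 1: (V_1 - 15)/5.6 + (V_1 - 0)/24 + (V_1 - 0)/2.7 = 0
Collecting terms: 0.5906 × V_1 = 2.679  =>  V_1 = 4.535 V
Power in each resistor, P = (ΔV)²/R:
  P_R1 = (15 - 4.535)²/5.6 = 19.56 W
  P_R2 = (4.535 - 0)²/24 = 0.857 W
  P_R3 = (4.535 - 0)²/2.7 = 7.618 W
P_total = P_R1 + P_R2 + P_R3 = 28.03 W

Final answer: 28.03 W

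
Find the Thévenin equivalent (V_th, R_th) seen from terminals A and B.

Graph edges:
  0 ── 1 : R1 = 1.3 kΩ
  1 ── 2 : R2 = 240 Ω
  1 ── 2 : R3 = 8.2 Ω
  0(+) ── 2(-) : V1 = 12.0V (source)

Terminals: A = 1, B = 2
Step 1 — V_th is the open-circuit voltage V_A - V_B (nothing connected across the terminals).
Nodal analysis, taking node 2 as the 0 V reference.
Source V1 fixes V_0 = 12 V.
KCL at each unknown node (sum of currents leaving = 0; resistances in Ω):
  Node 1: (V_1 - 12)/1300 + (V_1 - 0)/240 + (V_1 - 0)/8.2 = 0
Collecting terms: 0.1269 × V_1 = 0.009231  =>  V_1 = 0.07275 V
V_th = V_1 - V_2 = 0.07275 - 0 = 0.07275 V
Step 2 — R_th: zero the source — replace V1 by a short circuit (node 2 merges into node 0) — and find the resistance seen between A (node 1) and B (node 0).
Reduce the network between node 1 (A) and node 0 (B) by series/parallel combination:
  Rp1 = R1 ‖ R2 ‖ R3 (parallel, all between nodes 0 and 1) = 1/(1/1300 + 1/240 + 1/8.2) = 7.881 Ω
R_th = 7.881 Ω

Final answer: V_th = 0.07275 V, R_th = 7.881 Ω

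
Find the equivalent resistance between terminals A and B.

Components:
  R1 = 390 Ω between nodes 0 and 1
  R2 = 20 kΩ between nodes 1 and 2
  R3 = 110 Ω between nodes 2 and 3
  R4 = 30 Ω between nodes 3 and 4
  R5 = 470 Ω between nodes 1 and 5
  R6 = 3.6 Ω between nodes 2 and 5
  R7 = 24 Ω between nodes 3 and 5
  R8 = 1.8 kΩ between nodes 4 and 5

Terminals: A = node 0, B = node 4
The network is not a plain series/parallel combination. Inject a 1 A test current into terminal A (node 0) and return it from terminal B (node 4); then R_eq = V_A / (1 A).
Nodal analysis, taking node 4 as the 0 V reference.
Current source I_test pushes 1 A into node 0 and draws it out of node 4.
KCL at each unknown node (sum of currents leaving = 0; resistances in Ω):
  Node 0: (V_0 - V_1)/390 - 1 = 0
  Node 1: (V_1 - V_0)/390 + (V_1 - V_2)/20000 + (V_1 - V_5)/470 = 0
  Node 2: (V_2 - V_1)/20000 + (V_2 - V_3)/110 + (V_2 - V_5)/3.6 = 0
  Node 3: (V_3 - V_2)/110 + (V_3 - 0)/30 + (V_3 - V_5)/24 = 0
  Node 5: (V_5 - V_1)/470 + (V_5 - V_2)/3.6 + (V_5 - V_3)/24 + (V_5 - 0)/1800 = 0
Collecting terms (coefficients in siemens):
  0.002564·V_0 - 0.002564·V_1 = 1
  0.004742·V_1 - 0.002564·V_0 - 0.00005·V_2 - 0.002128·V_5 = 0
  0.2869·V_2 - 0.00005·V_1 - 0.009091·V_3 - 0.2778·V_5 = 0
  0.08409·V_3 - 0.009091·V_2 - 0.04167·V_5 = 0
  0.3221·V_5 - 0.002128·V_1 - 0.2778·V_2 - 0.04167·V_3 = 0
Solving these 5 simultaneous equations (Gaussian elimination) gives:
  V_0 = 897.7 V, V_1 = 507.7 V, V_2 = 47.93 V, V_3 = 29.19 V
  V_5 = 48.46 V
R_eq = V_0 / 1 A = 897.7 Ω

Final answer: 897.7 Ω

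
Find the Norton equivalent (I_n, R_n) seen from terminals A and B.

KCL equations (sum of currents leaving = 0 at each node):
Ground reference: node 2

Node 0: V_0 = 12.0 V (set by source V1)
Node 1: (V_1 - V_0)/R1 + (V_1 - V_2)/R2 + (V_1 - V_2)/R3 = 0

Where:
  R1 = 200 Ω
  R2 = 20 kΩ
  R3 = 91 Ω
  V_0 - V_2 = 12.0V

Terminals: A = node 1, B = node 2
Find the Thévenin equivalent first; then I_n = V_th/R_th and R_n = R_th.
Step 1 — V_th is the open-circuit voltage V_A - V_B (nothing connected across the terminals).
Nodal analysis, taking node 2 as the 0 V reference.
Source V1 fixes V_0 = 12 V.
KCL at each unknown node (sum of currents leaving = 0; resistances in Ω):
  Node 1: (V_1 - 12)/200 + (V_1 - 0)/20000 + (V_1 - 0)/91 = 0
Collecting terms: 0.01604 × V_1 = 0.06  =>  V_1 = 3.741 V
V_th = V_1 - V_2 = 3.741 - 0 = 3.741 V
Step 2 — R_th: zero the source — replace V1 by a short circuit (node 2 merges into node 0) — and find the resistance seen between A (node 1) and B (node 0).
Reduce the network between node 1 (A) and node 0 (B) by series/parallel combination:
  Rp1 = R1 ‖ R2 ‖ R3 (parallel, all between nodes 0 and 1) = 1/(1/200 + 1/20000 + 1/91) = 62.35 Ω
R_th = 62.35 Ω
I_n = V_th/R_th = 3.741/62.35 = 0.06 A, and R_n = R_th = 62.35 Ω

Final answer: I_n = 0.06 A, R_n = 62.35 Ω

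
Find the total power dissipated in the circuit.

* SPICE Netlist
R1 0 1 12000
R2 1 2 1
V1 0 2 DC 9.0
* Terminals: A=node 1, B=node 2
Nodal analysis, taking node 2 as the 0 V reference.
Source V1 fixes V_0 = 9 V.
KCL at each unknown node (sum of currents leaving = 0; resistances in Ω):
  Node 1: (V_1 - 9)/12000 + (V_1 - 0)/1 = 0
Collecting terms: 1 × V_1 = 0.00075  =>  V_1 = 0.0007499 V
Power in each resistor, P = (ΔV)²/R:
  P_R1 = (9 - 0.0007499)²/12000 = 0.006749 W
  P_R2 = (0.0007499 - 0)²/1 = 0.0000005624 W
P_total = P_R1 + P_R2 = 0.006749 W

Final answer: 0.006749 W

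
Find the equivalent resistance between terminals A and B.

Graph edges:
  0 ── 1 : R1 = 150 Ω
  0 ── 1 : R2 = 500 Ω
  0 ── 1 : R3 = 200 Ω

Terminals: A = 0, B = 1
Reduce the network between node 0 (A) and node 1 (B) by series/parallel combination:
  Rp1 = R1 ‖ R2 ‖ R3 (parallel, all between nodes 0 and 1) = 1/(1/150 + 1/500 + 1/200) = 73.17 Ω
R_eq = 73.17 Ω

Final answer: 73.17 Ω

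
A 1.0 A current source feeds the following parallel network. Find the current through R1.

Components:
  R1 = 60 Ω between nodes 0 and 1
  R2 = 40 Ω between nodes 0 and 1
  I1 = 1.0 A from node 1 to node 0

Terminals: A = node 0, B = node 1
All resistors sit directly between nodes 0 and 1, so they are in parallel and share one voltage V; the full source current 1 A splits among them.
1/R_par = 1/60 + 1/40 = 0.04167 S  =>  R_par = 24 Ω
V = I × R_par = 1 × 24 = 24 V
I_R1 = V/R1 = 24/60 = 0.4 A

Final answer: 0.4 A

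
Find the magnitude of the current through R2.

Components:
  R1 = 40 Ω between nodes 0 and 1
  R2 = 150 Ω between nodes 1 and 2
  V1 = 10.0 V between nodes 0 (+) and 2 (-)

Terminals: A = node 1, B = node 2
Nodal analysis, taking node 2 as the 0 V reference.
Source V1 fixes V_0 = 10 V.
KCL at each unknown node (sum of currents leaving = 0; resistances in Ω):
  Node 1: (V_1 - 10)/40 + (V_1 - 0)/150 = 0
Collecting terms: 0.03167 × V_1 = 0.25  =>  V_1 = 7.895 V
I_R2 = (V_1 - V_2)/R2 = (7.895 - 0)/150 = 0.05263 A
|I_R2| = 0.05263 A

Final answer: |I_R2| = 0.05263 A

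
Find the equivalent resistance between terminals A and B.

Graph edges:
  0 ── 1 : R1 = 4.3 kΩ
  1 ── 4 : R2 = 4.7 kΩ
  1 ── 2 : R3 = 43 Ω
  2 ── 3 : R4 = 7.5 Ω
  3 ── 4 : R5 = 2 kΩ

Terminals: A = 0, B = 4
Reduce the network between node 0 (A) and node 4 (B) by series/parallel combination:
  Rs1 = R3 + R4 (series, joined only at node 2) = 43 + 7.5 = 50.5 Ω
  Rs2 = R5 + Rs1 (series, joined only at node 3) = 2000 + 50.5 = 2050 Ω
  Rp1 = R2 ‖ Rs2 (parallel, both between nodes 1 and 4) = 1/(1/4700 + 1/2050) = 1428 Ω
  Rs3 = R1 + Rp1 (series, joined only at node 1) = 4300 + 1428 = 5728 Ω
R_eq = 5.728 kΩ

Final answer: 5.728 kΩ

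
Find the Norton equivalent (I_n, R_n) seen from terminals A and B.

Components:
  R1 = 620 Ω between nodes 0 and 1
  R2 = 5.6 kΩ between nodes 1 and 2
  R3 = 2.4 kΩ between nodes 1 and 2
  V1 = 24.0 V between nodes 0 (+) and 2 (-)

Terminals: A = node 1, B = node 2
Find the Thévenin equivalent first; then I_n = V_th/R_th and R_n = R_th.
Step 1 — V_th is the open-circuit voltage V_A - V_B (nothing connected across the terminals).
Nodal analysis, taking node 2 as the 0 V reference.
Source V1 fixes V_0 = 24 V.
KCL at each unknown node (sum of currents leaving = 0; resistances in Ω):
  Node 1: (V_1 - 24)/620 + (V_1 - 0)/5600 + (V_1 - 0)/2400 = 0
Collecting terms: 0.002208 × V_1 = 0.03871  =>  V_1 = 17.53 V
V_th = V_1 - V_2 = 17.53 - 0 = 17.53 V
Step 2 — R_th: zero the source — replace V1 by a short circuit (node 2 merges into node 0) — and find the resistance seen between A (node 1) and B (node 0).
Reduce the network between node 1 (A) and node 0 (B) by series/parallel combination:
  Rp1 = R1 ‖ R2 ‖ R3 (parallel, all between nodes 0 and 1) = 1/(1/620 + 1/5600 + 1/2400) = 452.9 Ω
R_th = 452.9 Ω
I_n = V_th/R_th = 17.53/452.9 = 0.03871 A, and R_n = R_th = 452.9 Ω

Final answer: I_n = 0.03871 A, R_n = 452.9 Ω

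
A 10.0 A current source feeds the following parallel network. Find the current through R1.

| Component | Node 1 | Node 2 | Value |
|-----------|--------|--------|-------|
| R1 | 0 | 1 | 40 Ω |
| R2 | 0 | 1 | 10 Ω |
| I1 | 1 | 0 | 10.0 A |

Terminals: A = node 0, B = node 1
All resistors sit directly between nodes 0 and 1, so they are in parallel and share one voltage V; the full source current 10 A splits among them.
1/R_par = 1/40 + 1/10 = 0.125 S  =>  R_par = 8 Ω
V = I × R_par = 10 × 8 = 80 V
I_R1 = V/R1 = 80/40 = 2 A

Final answer: 2 A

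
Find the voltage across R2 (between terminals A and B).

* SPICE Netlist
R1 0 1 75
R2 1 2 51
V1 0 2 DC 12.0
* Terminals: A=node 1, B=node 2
R1 and R2 are in series across V1 (node 0 → node 1 → node 2), and the output A–B is taken across R2, so this is a voltage divider.
Series current: I = V1/(R1 + R2) = 12/(75 + 51) = 12/126 = 0.09524 A
V_R2 = I × R2 = V1 × R2/(R1 + R2) = 12 × 51/126 = 4.857 V

Final answer: 4.857 V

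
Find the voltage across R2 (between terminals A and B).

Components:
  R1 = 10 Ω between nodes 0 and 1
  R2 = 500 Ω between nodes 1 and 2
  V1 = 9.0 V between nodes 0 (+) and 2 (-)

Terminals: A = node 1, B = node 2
R1 and R2 are in series across V1 (node 0 → node 1 → node 2), and the output A–B is taken across R2, so this is a voltage divider.
Series current: I = V1/(R1 + R2) = 9/(10 + 500) = 9/510 = 0.01765 A
V_R2 = I × R2 = V1 × R2/(R1 + R2) = 9 × 500/510 = 8.824 V

Final answer: 8.824 V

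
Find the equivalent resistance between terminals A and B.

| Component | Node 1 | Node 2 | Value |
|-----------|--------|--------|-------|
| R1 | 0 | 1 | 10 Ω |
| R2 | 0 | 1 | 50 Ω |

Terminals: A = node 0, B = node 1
Reduce the network between node 0 (A) and node 1 (B) by series/parallel combination:
  Rp1 = R1 ‖ R2 (parallel, both between nodes 0 and 1) = 1/(1/10 + 1/50) = 8.333 Ω
R_eq = 8.333 Ω

Final answer: 8.333 Ω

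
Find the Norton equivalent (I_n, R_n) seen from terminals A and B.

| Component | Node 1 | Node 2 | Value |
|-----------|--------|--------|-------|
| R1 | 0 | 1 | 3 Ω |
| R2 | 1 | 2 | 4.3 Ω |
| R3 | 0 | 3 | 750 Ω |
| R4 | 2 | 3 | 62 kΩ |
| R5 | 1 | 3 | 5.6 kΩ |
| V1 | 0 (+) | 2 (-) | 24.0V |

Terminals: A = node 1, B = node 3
Find the Thévenin equivalent first; then I_n = V_th/R_th and R_n = R_th.
Step 1 — V_th is the open-circuit voltage V_A - V_B (nothing connected across the terminals).
Nodal analysis, taking node 2 as the 0 V reference.
Source V1 fixes V_0 = 24 V.
KCL at each unknown node (sum of currents leaving = 0; resistances in Ω):
  Node 1: (V_1 - 24)/3 + (V_1 - 0)/4.3 + (V_1 - V_3)/5600 = 0
  Node 3: (V_3 - 24)/750 + (V_3 - 0)/62000 + (V_3 - V_1)/5600 = 0
Collecting terms (coefficients in siemens):
  0.5661·V_1 - 0.0001786·V_3 = 8
  0.001528·V_3 - 0.0001786·V_1 = 0.032
Determinant D = (0.5661)(0.001528) - (-0.0001786)(-0.0001786) = 0.0008649
V_1 = [(8)(0.001528) - (-0.0001786)(0.032)]/D = 14.14 V
V_3 = [(0.5661)(0.032) - (8)(-0.0001786)]/D = 22.59 V
V_th = V_1 - V_3 = 14.14 - 22.59 = -8.455 V
Step 2 — R_th: zero the source — replace V1 by a short circuit (node 2 merges into node 0) — and find the resistance seen between A (node 1) and B (node 3).
Reduce the network between node 1 (A) and node 3 (B) by series/parallel combination:
  Rp1 = R1 ‖ R2 (parallel, both between nodes 0 and 1) = 1/(1/3 + 1/4.3) = 1.767 Ω
  Rp2 = R3 ‖ R4 (parallel, both between nodes 0 and 3) = 1/(1/750 + 1/62000) = 741 Ω
  Rs1 = Rp1 + Rp2 (series, joined only at node 0) = 1.767 + 741 = 742.8 Ω
  Rp3 = R5 ‖ Rs1 (parallel, both between nodes 1 and 3) = 1/(1/5600 + 1/742.8) = 655.8 Ω
R_th = 655.8 Ω
I_n = V_th/R_th = -8.455/655.8 = -0.01289 A, and R_n = R_th = 655.8 Ω

Final answer: I_n = -0.01289 A, R_n = 655.8 Ω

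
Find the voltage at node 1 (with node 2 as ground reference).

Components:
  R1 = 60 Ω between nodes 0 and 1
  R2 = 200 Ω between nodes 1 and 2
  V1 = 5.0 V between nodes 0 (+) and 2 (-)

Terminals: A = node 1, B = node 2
Nodal analysis, taking node 2 as the 0 V reference.
Source V1 fixes V_0 = 5 V.
KCL at each unknown node (sum of currents leaving = 0; resistances in Ω):
  Node 1: (V_1 - 5)/60 + (V_1 - 0)/200 = 0
Collecting terms: 0.02167 × V_1 = 0.08333  =>  V_1 = 3.846 V
The requested potential is V_1 = 3.846 V.

Final answer: V_1 = 3.846 V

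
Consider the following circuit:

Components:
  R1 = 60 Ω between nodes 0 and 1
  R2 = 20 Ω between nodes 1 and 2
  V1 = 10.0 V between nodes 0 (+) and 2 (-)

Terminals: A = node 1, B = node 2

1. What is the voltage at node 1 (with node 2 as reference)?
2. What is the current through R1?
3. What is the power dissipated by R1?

Nodal analysis, taking node 2 as the 0 V reference.
Source V1 fixes V_0 = 10 V.
KCL at each unknown node (sum of currents leaving = 0; resistances in Ω):
  Node 1: (V_1 - 10)/60 + (V_1 - 0)/20 = 0
Collecting terms: 0.06667 × V_1 = 0.1667  =>  V_1 = 2.5 V
Part 1:
  Read off the nodal solution: V_1 = 2.5 V
Part 2:
  I_R1 = (V_0 - V_1)/R1 = (10 - 2.5)/60 = 0.125 A
  Magnitude: I_R1 = 0.125 A
Part 3:
  I_R1 = (V_0 - V_1)/R1 = (10 - 2.5)/60 = 0.125 A
  P_R1 = I_R1² × R1 = (0.125)² × 60 = 0.9375 W

Final answers:
1. V_1 = 2.5 V
2. I_R1 = 0.125 A
3. P_R1 = 0.9375 W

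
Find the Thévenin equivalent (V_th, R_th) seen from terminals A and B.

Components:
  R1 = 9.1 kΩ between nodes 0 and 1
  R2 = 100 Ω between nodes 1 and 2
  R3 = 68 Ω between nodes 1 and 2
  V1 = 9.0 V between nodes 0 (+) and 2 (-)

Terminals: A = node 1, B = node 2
Step 1 — V_th is the open-circuit voltage V_A - V_B (nothing connected across the terminals).
Nodal analysis, taking node 2 as the 0 V reference.
Source V1 fixes V_0 = 9 V.
KCL at each unknown node (sum of currents leaving = 0; resistances in Ω):
  Node 1: (V_1 - 9)/9100 + (V_1 - 0)/100 + (V_1 - 0)/68 = 0
Collecting terms: 0.02482 × V_1 = 0.000989  =>  V_1 = 0.03985 V
V_th = V_1 - V_2 = 0.03985 - 0 = 0.03985 V
Step 2 — R_th: zero the source — replace V1 by a short circuit (node 2 merges into node 0) — and find the resistance seen between A (node 1) and B (node 0).
Reduce the network between node 1 (A) and node 0 (B) by series/parallel combination:
  Rp1 = R1 ‖ R2 ‖ R3 (parallel, all between nodes 0 and 1) = 1/(1/9100 + 1/100 + 1/68) = 40.3 Ω
R_th = 40.3 Ω

Final answer: V_th = 0.03985 V, R_th = 40.3 Ω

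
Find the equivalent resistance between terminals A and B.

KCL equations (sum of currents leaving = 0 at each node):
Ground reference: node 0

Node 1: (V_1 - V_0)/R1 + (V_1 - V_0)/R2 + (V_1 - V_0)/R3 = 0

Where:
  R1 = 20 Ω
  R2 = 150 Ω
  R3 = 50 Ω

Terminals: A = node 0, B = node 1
Reduce the network between node 0 (A) and node 1 (B) by series/parallel combination:
  Rp1 = R1 ‖ R2 ‖ R3 (parallel, all between nodes 0 and 1) = 1/(1/20 + 1/150 + 1/50) = 13.04 Ω
R_eq = 13.04 Ω

Final answer: 13.04 Ω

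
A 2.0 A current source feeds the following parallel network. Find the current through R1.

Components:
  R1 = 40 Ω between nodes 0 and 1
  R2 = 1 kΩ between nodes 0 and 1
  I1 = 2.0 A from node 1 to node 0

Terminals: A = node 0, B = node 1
All resistors sit directly between nodes 0 and 1, so they are in parallel and share one voltage V; the full source current 2 A splits among them.
1/R_par = 1/40 + 1/1000 = 0.026 S  =>  R_par = 38.46 Ω
V = I × R_par = 2 × 38.46 = 76.92 V
I_R1 = V/R1 = 76.92/40 = 1.923 A

Final answer: 1.923 A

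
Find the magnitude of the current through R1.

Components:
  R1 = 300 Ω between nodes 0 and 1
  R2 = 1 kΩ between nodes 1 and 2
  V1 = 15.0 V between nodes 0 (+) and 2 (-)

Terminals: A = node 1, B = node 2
Nodal analysis, taking node 2 as the 0 V reference.
Source V1 fixes V_0 = 15 V.
KCL at each unknown node (sum of currents leaving = 0; resistances in Ω):
  Node 1: (V_1 - 15)/300 + (V_1 - 0)/1000 = 0
Collecting terms: 0.004333 × V_1 = 0.05  =>  V_1 = 11.54 V
I_R1 = (V_0 - V_1)/R1 = (15 - 11.54)/300 = 0.01154 A
|I_R1| = 0.01154 A

Final answer: |I_R1| = 0.01154 A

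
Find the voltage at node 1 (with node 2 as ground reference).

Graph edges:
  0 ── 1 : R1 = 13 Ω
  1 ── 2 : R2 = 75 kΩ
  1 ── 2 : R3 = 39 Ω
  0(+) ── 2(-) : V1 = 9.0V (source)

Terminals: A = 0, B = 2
Nodal analysis, taking node 2 as the 0 V reference.
Source V1 fixes V_0 = 9 V.
KCL at each unknown node (sum of currents leaving = 0; resistances in Ω):
  Node 1: (V_1 - 9)/13 + (V_1 - 0)/75000 + (V_1 - 0)/39 = 0
Collecting terms: 0.1026 × V_1 = 0.6923  =>  V_1 = 6.749 V
The requested potential is V_1 = 6.749 V.

Final answer: V_1 = 6.749 V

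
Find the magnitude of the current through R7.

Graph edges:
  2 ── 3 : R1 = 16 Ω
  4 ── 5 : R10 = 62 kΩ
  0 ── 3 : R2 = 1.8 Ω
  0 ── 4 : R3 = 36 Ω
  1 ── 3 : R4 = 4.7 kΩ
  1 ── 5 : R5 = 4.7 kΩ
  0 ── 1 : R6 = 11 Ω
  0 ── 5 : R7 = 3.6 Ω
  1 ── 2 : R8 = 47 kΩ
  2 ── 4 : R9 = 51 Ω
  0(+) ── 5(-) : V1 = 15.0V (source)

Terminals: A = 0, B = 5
Nodal analysis, taking node 5 as the 0 V reference.
Source V1 fixes V_0 = 15 V.
KCL at each unknown node (sum of currents leaving = 0; resistances in Ω):
  Node 1: (V_1 - V_3)/4700 + (V_1 - 0)/4700 + (V_1 - 15)/11 + (V_1 - V_2)/47000 = 0
  Node 2: (V_2 - V_3)/16 + (V_2 - V_1)/47000 + (V_2 - V_4)/51 = 0
  Node 3: (V_3 - V_2)/16 + (V_3 - 15)/1.8 + (V_3 - V_1)/4700 = 0
  Node 4: (V_4 - 15)/36 + (V_4 - V_2)/51 + (V_4 - 0)/62000 = 0
Collecting terms (coefficients in siemens):
  0.09136·V_1 - 0.00002128·V_2 - 0.0002128·V_3 = 1.364
  0.08213·V_2 - 0.00002128·V_1 - 0.0625·V_3 - 0.01961·V_4 = 0
  0.6183·V_3 - 0.0002128·V_1 - 0.0625·V_2 = 8.333
  0.0474·V_4 - 0.01961·V_2 = 0.4167
Solving these 4 simultaneous equations (Gaussian elimination) gives:
  V_1 = 14.97 V, V_2 = 15 V, V_3 = 15 V, V_4 = 14.99 V
I_R7 = (V_0 - V_5)/R7 = (15 - 0)/3.6 = 4.167 A
|I_R7| = 4.167 A

Final answer: |I_R7| = 4.167 A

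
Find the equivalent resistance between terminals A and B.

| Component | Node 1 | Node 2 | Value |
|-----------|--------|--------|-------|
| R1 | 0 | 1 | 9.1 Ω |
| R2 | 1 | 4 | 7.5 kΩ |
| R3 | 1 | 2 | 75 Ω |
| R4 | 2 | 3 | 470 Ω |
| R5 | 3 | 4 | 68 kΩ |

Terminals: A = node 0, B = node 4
Reduce the network between node 0 (A) and node 4 (B) by series/parallel combination:
  Rs1 = R3 + R4 (series, joined only at node 2) = 75 + 470 = 545 Ω
  Rs2 = R5 + Rs1 (series, joined only at node 3) = 68000 + 545 = 68540 Ω
  Rp1 = R2 ‖ Rs2 (parallel, both between nodes 1 and 4) = 1/(1/7500 + 1/68540) = 6760 Ω
  Rs3 = R1 + Rp1 (series, joined only at node 1) = 9.1 + 6760 = 6769 Ω
R_eq = 6.769 kΩ

Final answer: 6.769 kΩ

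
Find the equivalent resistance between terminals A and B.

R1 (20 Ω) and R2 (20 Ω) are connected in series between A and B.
Reduce the network between node 0 (A) and node 2 (B) by series/parallel combination:
  Rs1 = R1 + R2 (series, joined only at node 1) = 20 + 20 = 40 Ω
R_eq = 40 Ω

Final answer: 40 Ω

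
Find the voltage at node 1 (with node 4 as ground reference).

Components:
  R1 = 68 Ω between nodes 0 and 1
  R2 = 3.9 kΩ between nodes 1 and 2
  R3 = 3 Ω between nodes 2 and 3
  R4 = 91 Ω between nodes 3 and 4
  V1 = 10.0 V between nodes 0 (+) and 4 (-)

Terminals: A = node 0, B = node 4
Nodal analysis, taking node 4 as the 0 V reference.
Source V1 fixes V_0 = 10 V.
KCL at each unknown node (sum of currents leaving = 0; resistances in Ω):
  Node 1: (V_1 - 10)/68 + (V_1 - V_2)/3900 = 0
  Node 2: (V_2 - V_1)/3900 + (V_2 - V_3)/3 = 0
  Node 3: (V_3 - V_2)/3 + (V_3 - 0)/91 = 0
Collecting terms (coefficients in siemens):
  0.01496·V_1 - 0.0002564·V_2 = 0.1471
  0.3336·V_2 - 0.0002564·V_1 - 0.3333·V_3 = 0
  0.3443·V_3 - 0.3333·V_2 = 0
Solving these 3 simultaneous equations (Gaussian elimination) gives:
  V_1 = 9.833 V, V_2 = 0.2314 V, V_3 = 0.224 V
The requested potential is V_1 = 9.833 V.

Final answer: V_1 = 9.833 V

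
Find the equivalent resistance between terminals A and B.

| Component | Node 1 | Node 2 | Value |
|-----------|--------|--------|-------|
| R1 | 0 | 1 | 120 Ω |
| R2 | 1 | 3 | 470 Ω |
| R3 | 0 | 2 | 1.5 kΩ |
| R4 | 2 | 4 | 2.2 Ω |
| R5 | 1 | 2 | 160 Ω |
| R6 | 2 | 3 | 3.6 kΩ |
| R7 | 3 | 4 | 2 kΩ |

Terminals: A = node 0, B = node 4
The network is not a plain series/parallel combination. Inject a 1 A test current into terminal A (node 0) and return it from terminal B (node 4); then R_eq = V_A / (1 A).
Nodal analysis, taking node 4 as the 0 V reference.
Current source I_test pushes 1 A into node 0 and draws it out of node 4.
KCL at each unknown node (sum of currents leaving = 0; resistances in Ω):
  Node 0: (V_0 - V_1)/120 + (V_0 - V_2)/1500 - 1 = 0
  Node 1: (V_1 - V_0)/120 + (V_1 - V_3)/470 + (V_1 - V_2)/160 = 0
  Node 2: (V_2 - V_0)/1500 + (V_2 - V_1)/160 + (V_2 - 0)/2.2 + (V_2 - V_3)/3600 = 0
  Node 3: (V_3 - V_1)/470 + (V_3 - V_2)/3600 + (V_3 - 0)/2000 = 0
Collecting terms (coefficients in siemens):
  0.009·V_0 - 0.008333·V_1 - 0.0006667·V_2 = 1
  0.01671·V_1 - 0.008333·V_0 - 0.00625·V_2 - 0.002128·V_3 = 0
  0.4617·V_2 - 0.0006667·V_0 - 0.00625·V_1 - 0.0002778·V_3 = 0
  0.002905·V_3 - 0.002128·V_1 - 0.0002778·V_2 = 0
Solving these 4 simultaneous equations (Gaussian elimination) gives:
  V_0 = 228.4 V, V_1 = 126.5 V, V_2 = 2.098 V, V_3 = 92.84 V
R_eq = V_0 / 1 A = 228.4 Ω

Final answer: 228.4 Ω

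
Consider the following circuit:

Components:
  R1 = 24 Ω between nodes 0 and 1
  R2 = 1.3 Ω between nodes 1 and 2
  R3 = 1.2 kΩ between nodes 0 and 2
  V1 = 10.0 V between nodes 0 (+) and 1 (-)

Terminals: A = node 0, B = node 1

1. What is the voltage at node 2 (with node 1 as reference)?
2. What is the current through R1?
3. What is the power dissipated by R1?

Nodal analysis, taking node 1 as the 0 V reference.
Source V1 fixes V_0 = 10 V.
KCL at each unknown node (sum of currents leaving = 0; resistances in Ω):
  Node 2: (V_2 - 0)/1.3 + (V_2 - 10)/1200 = 0
Collecting terms: 0.7701 × V_2 = 0.008333  =>  V_2 = 0.01082 V
Part 1:
  Read off the nodal solution: V_2 = 0.01082 V
Part 2:
  I_R1 = (V_0 - V_1)/R1 = (10 - 0)/24 = 0.4167 A
  Magnitude: I_R1 = 0.4167 A
Part 3:
  I_R1 = (V_0 - V_1)/R1 = (10 - 0)/24 = 0.4167 A
  P_R1 = I_R1² × R1 = (0.4167)² × 24 = 4.167 W

Final answers:
1. V_2 = 0.01082 V
2. I_R1 = 0.4167 A
3. P_R1 = 4.167 W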